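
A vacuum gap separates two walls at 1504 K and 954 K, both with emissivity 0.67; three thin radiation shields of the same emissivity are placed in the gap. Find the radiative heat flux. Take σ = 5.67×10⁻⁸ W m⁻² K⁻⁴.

Each of the 4 gaps contributes resistance (2/ε − 1) = 2/0.67 − 1 = 1.985; total = 7.940.
q = σ(T₁⁴ − T₂⁴) / 7.940 = 5.67×10⁻⁸ × 4.29×10^12 / 7.940 = 30600 W/m².

q ≈ 30600 W/m²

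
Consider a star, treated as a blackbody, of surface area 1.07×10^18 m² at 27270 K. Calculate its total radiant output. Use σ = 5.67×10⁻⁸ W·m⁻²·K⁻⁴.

P ≈ 3.36×10^28 W

P = σAT⁴ = 5.67×10⁻⁸ × 1.07×10^18 × (27270)⁴ = 5.67×10⁻⁸ × 1.07×10^18 × 5.53×10^17.
P = 3.36×10^28 W.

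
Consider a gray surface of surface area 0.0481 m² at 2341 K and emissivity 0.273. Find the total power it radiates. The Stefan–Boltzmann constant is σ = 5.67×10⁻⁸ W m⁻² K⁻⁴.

P ≈ 22400 W

Stefan–Boltzmann: P = εσAT⁴ = 0.273 × 5.67×10⁻⁸ × 0.0481 × (2341)⁴ = 0.273 × 5.67×10⁻⁸ × 0.0481 × 3.00×10^13.
P = 22400 W.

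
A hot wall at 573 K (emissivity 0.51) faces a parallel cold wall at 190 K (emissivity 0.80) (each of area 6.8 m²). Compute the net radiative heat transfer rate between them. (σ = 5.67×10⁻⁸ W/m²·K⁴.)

For two large parallel gray plates, q = σ(T₁⁴ − T₂⁴) / (1/ε₁ + 1/ε₂ − 1).
1/ε₁ + 1/ε₂ − 1 = 1/0.51 + 1/0.80 − 1 = 2.211.
T₁⁴ − T₂⁴ = 1.08×10^11 − 1.30×10^9 = 1.06×10^11 K⁴.
q = 5.67×10⁻⁸ × 1.06×10^11 / 2.211 = 2730 W/m².
Q = q·A = 2730 × 6.8 = 18600 W.

Q ≈ 18600 W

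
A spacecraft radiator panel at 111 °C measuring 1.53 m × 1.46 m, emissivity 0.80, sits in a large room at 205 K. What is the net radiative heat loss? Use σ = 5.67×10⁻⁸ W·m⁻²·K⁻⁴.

Q ≈ 2020 W

A = 1.53 × 1.46 = 2.23 m².
Convert: 111 °C = 384 K.
Q = εσA(T⁴ − T_s⁴). T⁴ − T_s⁴ = (384)⁴ − (205)⁴ = 2.17×10^10 − 1.77×10^9 = 2.00×10^10 K⁴.
Q = 0.80 × 5.67×10⁻⁸ × 2.23 × 2.00×10^10 = 2020 W.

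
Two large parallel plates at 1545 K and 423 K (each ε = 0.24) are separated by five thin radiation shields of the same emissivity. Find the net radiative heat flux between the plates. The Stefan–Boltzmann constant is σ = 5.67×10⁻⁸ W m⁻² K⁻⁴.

q ≈ 7300 W/m²

Each of the 6 gaps contributes resistance (2/ε − 1) = 2/0.24 − 1 = 7.333; total = 44.00.
q = σ(T₁⁴ − T₂⁴) / 44.00 = 5.67×10⁻⁸ × 5.67×10^12 / 44.00 = 7300 W/m².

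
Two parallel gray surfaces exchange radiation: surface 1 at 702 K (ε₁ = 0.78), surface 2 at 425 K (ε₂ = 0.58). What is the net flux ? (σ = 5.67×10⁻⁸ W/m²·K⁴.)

For two large parallel gray plates, q = σ(T₁⁴ − T₂⁴) / (1/ε₁ + 1/ε₂ − 1).
1/ε₁ + 1/ε₂ − 1 = 1/0.78 + 1/0.58 − 1 = 2.006.
T₁⁴ − T₂⁴ = 2.43×10^11 − 3.26×10^10 = 2.10×10^11 K⁴.
q = 5.67×10⁻⁸ × 2.10×10^11 / 2.006 = 5940 W/m².

q ≈ 5940 W/m²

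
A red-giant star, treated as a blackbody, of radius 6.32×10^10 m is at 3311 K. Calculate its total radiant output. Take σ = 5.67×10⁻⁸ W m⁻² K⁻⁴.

P ≈ 3.42×10^29 W

A = 4πr² = 4π × (6.32×10^10)² = 5.02×10^22 m².
P = σAT⁴ = 5.67×10⁻⁸ × 5.02×10^22 × (3311)⁴ = 5.67×10⁻⁸ × 5.02×10^22 × 1.20×10^14.
P = 3.42×10^29 W.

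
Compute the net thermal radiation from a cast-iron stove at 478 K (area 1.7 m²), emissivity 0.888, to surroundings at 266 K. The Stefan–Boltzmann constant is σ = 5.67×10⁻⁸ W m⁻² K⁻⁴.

Q = εσA(T⁴ − T_s⁴). T⁴ − T_s⁴ = (478)⁴ − (266)⁴ = 5.22×10^10 − 5.01×10^9 = 4.72×10^10 K⁴.
Q = 0.888 × 5.67×10⁻⁸ × 1.70 × 4.72×10^10 = 4040 W.

Q ≈ 4040 W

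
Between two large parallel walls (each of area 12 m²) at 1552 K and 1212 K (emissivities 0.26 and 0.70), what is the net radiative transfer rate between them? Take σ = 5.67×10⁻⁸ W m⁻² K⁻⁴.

Q ≈ 5.80×10^5 W

For two large parallel gray plates, q = σ(T₁⁴ − T₂⁴) / (1/ε₁ + 1/ε₂ − 1).
1/ε₁ + 1/ε₂ − 1 = 1/0.26 + 1/0.70 − 1 = 4.275.
T₁⁴ − T₂⁴ = 5.80×10^12 − 2.16×10^12 = 3.64×10^12 K⁴.
q = 5.67×10⁻⁸ × 3.64×10^12 / 4.275 = 48300 W/m².
Q = q·A = 48300 × 12 = 5.80×10^5 W.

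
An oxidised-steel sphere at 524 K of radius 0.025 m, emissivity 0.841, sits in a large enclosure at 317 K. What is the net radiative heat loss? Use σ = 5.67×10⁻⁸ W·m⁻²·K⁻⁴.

A = 4πr² = 4π × (0.025)² = 7.85×10^-3 m².
Q = εσA(T⁴ − T_s⁴). T⁴ − T_s⁴ = (524)⁴ − (317)⁴ = 7.54×10^10 − 1.01×10^10 = 6.53×10^10 K⁴.
Q = 0.841 × 5.67×10⁻⁸ × 7.85×10^-3 × 6.53×10^10 = 24.5 W.

Q ≈ 24.5 W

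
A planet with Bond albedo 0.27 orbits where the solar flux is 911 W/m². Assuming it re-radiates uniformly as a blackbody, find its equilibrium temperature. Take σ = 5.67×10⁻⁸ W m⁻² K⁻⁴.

T ≈ 233 K

Power absorbed = (1−a)S·πR²; power emitted = 4πR²σT⁴. Equating and cancelling πR²:
T = ((1−a)S / 4σ)^(1/4) = (665 / (4 × 5.67×10⁻⁸))^(1/4) = (2.93×10^9)^(1/4).
T = 233 K.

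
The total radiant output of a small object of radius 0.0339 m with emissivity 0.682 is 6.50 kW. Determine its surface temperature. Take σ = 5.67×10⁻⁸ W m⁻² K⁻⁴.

T ≈ 1850 K

A = 4πr² = 4π × (0.0339)² = 0.0144 m².
From P = εσAT⁴, T = (P / εσA)^(1/4) = (6500 / (0.682 × 5.67×10⁻⁸ × 0.0144))^(1/4).
T = (1.16×10^13)^(1/4) = 1850 K.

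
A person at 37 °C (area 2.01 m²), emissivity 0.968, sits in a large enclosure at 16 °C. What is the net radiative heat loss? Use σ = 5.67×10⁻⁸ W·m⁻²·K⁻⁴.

Convert: 37 °C = 310 K; 16 °C = 289 K.
Q = εσA(T⁴ − T_s⁴). T⁴ − T_s⁴ = (310)⁴ − (289)⁴ = 9.24×10^9 − 6.98×10^9 = 2.26×10^9 K⁴.
Q = 0.968 × 5.67×10⁻⁸ × 2.01 × 2.26×10^9 = 249 W.

Q ≈ 249 W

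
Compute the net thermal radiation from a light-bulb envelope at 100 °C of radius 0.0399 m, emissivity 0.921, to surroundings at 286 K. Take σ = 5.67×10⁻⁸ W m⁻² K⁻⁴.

Q ≈ 13.2 W

A = 4πr² = 4π × (0.0399)² = 0.0200 m².
Convert: 100 °C = 373 K.
Q = εσA(T⁴ − T_s⁴). T⁴ − T_s⁴ = (373)⁴ − (286)⁴ = 1.94×10^10 − 6.69×10^9 = 1.27×10^10 K⁴.
Q = 0.921 × 5.67×10⁻⁸ × 0.0200 × 1.27×10^10 = 13.2 W.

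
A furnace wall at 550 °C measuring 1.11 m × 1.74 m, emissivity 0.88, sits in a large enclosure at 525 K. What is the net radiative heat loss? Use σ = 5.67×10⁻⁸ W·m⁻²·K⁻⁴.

A = 1.11 × 1.74 = 1.93 m².
Convert: 550 °C = 823 K.
Q = εσA(T⁴ − T_s⁴). T⁴ − T_s⁴ = (823)⁴ − (525)⁴ = 4.59×10^11 − 7.60×10^10 = 3.83×10^11 K⁴.
Q = 0.88 × 5.67×10⁻⁸ × 1.93 × 3.83×10^11 = 36900 W.

Q ≈ 36900 W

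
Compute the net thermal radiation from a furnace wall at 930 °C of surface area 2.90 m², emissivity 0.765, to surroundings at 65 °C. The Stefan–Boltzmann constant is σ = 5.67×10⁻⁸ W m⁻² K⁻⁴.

Q ≈ 2.62×10^5 W

Convert: 930 °C = 1203 K; 65 °C = 338 K.
Q = εσA(T⁴ − T_s⁴). T⁴ − T_s⁴ = (1203)⁴ − (338)⁴ = 2.09×10^12 − 1.31×10^10 = 2.08×10^12 K⁴.
Q = 0.765 × 5.67×10⁻⁸ × 2.90 × 2.08×10^12 = 2.62×10^5 W.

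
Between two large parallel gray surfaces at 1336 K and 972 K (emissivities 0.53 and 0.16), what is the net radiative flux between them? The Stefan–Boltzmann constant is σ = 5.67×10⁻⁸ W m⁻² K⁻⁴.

For two large parallel gray plates, q = σ(T₁⁴ − T₂⁴) / (1/ε₁ + 1/ε₂ − 1).
1/ε₁ + 1/ε₂ − 1 = 1/0.53 + 1/0.16 − 1 = 7.137.
T₁⁴ − T₂⁴ = 3.19×10^12 − 8.93×10^11 = 2.29×10^12 K⁴.
q = 5.67×10⁻⁸ × 2.29×10^12 / 7.137 = 18200 W/m².

q ≈ 18200 W/m²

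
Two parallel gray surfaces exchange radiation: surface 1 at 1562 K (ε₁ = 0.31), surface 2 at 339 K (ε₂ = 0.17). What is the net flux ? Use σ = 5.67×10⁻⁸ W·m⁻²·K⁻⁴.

q ≈ 41500 W/m²

For two large parallel gray plates, q = σ(T₁⁴ − T₂⁴) / (1/ε₁ + 1/ε₂ − 1).
1/ε₁ + 1/ε₂ − 1 = 1/0.31 + 1/0.17 − 1 = 8.108.
T₁⁴ − T₂⁴ = 5.95×10^12 − 1.32×10^10 = 5.94×10^12 K⁴.
q = 5.67×10⁻⁸ × 5.94×10^12 / 8.108 = 41500 W/m².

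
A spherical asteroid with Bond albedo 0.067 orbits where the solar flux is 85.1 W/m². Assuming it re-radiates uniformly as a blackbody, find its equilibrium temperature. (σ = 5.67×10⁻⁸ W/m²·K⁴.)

Power absorbed = (1−a)S·πR²; power emitted = 4πR²σT⁴. Equating and cancelling πR²:
T = ((1−a)S / 4σ)^(1/4) = (79.4 / (4 × 5.67×10⁻⁸))^(1/4) = (3.50×10^8)^(1/4).
T = 137 K.

T ≈ 137 K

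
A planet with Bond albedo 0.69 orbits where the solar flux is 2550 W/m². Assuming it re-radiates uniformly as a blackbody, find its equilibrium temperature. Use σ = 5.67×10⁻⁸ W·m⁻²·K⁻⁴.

T ≈ 243 K

Power absorbed = (1−a)S·πR²; power emitted = 4πR²σT⁴. Equating and cancelling πR²:
T = ((1−a)S / 4σ)^(1/4) = (791 / (4 × 5.67×10⁻⁸))^(1/4) = (3.49×10^9)^(1/4).
T = 243 K.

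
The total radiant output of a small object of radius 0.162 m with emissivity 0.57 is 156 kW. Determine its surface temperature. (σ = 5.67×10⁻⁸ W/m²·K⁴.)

A = 4πr² = 4π × (0.162)² = 0.330 m².
From P = εσAT⁴, T = (P / εσA)^(1/4) = (1.56×10^5 / (0.57 × 5.67×10⁻⁸ × 0.330))^(1/4).
T = (1.46×10^13)^(1/4) = 1960 K.

T ≈ 1960 K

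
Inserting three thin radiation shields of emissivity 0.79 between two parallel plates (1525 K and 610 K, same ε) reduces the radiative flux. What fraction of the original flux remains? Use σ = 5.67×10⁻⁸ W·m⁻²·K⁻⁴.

With N identical shields there are N+1 = 4 gaps in series, each with the same radiative resistance, so the flux falls to 1/(N+1) of its unshielded value.

ratio ≈ 0.250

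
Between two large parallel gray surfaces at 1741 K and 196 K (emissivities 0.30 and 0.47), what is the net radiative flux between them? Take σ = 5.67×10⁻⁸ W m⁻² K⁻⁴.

q ≈ 1.17×10^5 W/m²

For two large parallel gray plates, q = σ(T₁⁴ − T₂⁴) / (1/ε₁ + 1/ε₂ − 1).
1/ε₁ + 1/ε₂ − 1 = 1/0.30 + 1/0.47 − 1 = 4.461.
T₁⁴ − T₂⁴ = 9.19×10^12 − 1.48×10^9 = 9.19×10^12 K⁴.
q = 5.67×10⁻⁸ × 9.19×10^12 / 4.461 = 1.17×10^5 W/m².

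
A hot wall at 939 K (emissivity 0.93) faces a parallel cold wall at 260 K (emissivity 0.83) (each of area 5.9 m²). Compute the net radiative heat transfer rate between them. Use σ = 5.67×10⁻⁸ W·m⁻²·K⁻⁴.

For two large parallel gray plates, q = σ(T₁⁴ − T₂⁴) / (1/ε₁ + 1/ε₂ − 1).
1/ε₁ + 1/ε₂ − 1 = 1/0.93 + 1/0.83 − 1 = 1.280.
T₁⁴ − T₂⁴ = 7.77×10^11 − 4.57×10^9 = 7.73×10^11 K⁴.
q = 5.67×10⁻⁸ × 7.73×10^11 / 1.280 = 34200 W/m².
Q = q·A = 34200 × 5.9 = 2.02×10^5 W.

Q ≈ 2.02×10^5 W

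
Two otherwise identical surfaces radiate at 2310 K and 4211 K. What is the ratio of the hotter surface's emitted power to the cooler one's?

P ∝ T⁴, so the ratio is (4211/2310)⁴ = (1.823)⁴ = 11.0.

ratio ≈ 11.0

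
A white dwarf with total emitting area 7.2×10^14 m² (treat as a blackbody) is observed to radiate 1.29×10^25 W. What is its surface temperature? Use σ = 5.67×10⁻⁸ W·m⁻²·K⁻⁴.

From P = σAT⁴, T = (P / σA)^(1/4) = (1.29×10^25 / (5.67×10⁻⁸ × 7.20×10^14))^(1/4).
T = (3.16×10^17)^(1/4) = 23700 K.

T ≈ 23700 K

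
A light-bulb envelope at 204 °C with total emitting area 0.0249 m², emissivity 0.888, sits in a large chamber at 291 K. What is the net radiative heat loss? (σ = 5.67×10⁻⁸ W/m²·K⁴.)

Q ≈ 55.9 W

Convert: 204 °C = 477 K.
Q = εσA(T⁴ − T_s⁴). T⁴ − T_s⁴ = (477)⁴ − (291)⁴ = 5.18×10^10 − 7.17×10^9 = 4.46×10^10 K⁴.
Q = 0.888 × 5.67×10⁻⁸ × 0.0249 × 4.46×10^10 = 55.9 W.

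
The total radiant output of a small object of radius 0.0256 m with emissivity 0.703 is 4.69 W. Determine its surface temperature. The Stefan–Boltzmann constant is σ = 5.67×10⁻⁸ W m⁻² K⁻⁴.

T ≈ 346 K

A = 4πr² = 4π × (0.0256)² = 8.24×10^-3 m².
From P = εσAT⁴, T = (P / εσA)^(1/4) = (4.69 / (0.703 × 5.67×10⁻⁸ × 8.24×10^-3))^(1/4).
T = (1.43×10^10)^(1/4) = 346 K.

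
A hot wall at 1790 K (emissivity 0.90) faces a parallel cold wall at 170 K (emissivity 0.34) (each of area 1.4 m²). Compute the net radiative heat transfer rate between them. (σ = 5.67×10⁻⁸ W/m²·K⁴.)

For two large parallel gray plates, q = σ(T₁⁴ − T₂⁴) / (1/ε₁ + 1/ε₂ − 1).
1/ε₁ + 1/ε₂ − 1 = 1/0.90 + 1/0.34 − 1 = 3.052.
T₁⁴ − T₂⁴ = 1.03×10^13 − 8.35×10^8 = 1.03×10^13 K⁴.
q = 5.67×10⁻⁸ × 1.03×10^13 / 3.052 = 1.91×10^5 W/m².
Q = q·A = 1.91×10^5 × 1.4 = 2.67×10^5 W.

Q ≈ 2.67×10^5 W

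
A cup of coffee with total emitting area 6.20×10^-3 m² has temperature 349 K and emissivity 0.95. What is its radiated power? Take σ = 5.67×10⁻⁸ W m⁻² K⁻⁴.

P = εσAT⁴ = 0.95 × 5.67×10⁻⁸ × 6.20×10^-3 × (349)⁴ = 0.95 × 5.67×10⁻⁸ × 6.20×10^-3 × 1.48×10^10.
P = 4.95 W.

P ≈ 4.95 W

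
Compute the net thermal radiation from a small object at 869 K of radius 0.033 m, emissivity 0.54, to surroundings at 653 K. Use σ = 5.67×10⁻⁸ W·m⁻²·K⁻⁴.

Q ≈ 163 W

A = 4πr² = 4π × (0.033)² = 0.0137 m².
Q = εσA(T⁴ − T_s⁴). T⁴ − T_s⁴ = (869)⁴ − (653)⁴ = 5.70×10^11 − 1.82×10^11 = 3.88×10^11 K⁴.
Q = 0.54 × 5.67×10⁻⁸ × 0.0137 × 3.88×10^11 = 163 W.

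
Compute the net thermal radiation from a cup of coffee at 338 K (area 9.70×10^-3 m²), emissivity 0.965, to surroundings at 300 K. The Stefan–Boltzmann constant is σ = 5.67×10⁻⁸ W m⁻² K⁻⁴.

Q ≈ 2.63 W

Q = εσA(T⁴ − T_s⁴). T⁴ − T_s⁴ = (338)⁴ − (300)⁴ = 1.31×10^10 − 8.10×10^9 = 4.95×10^9 K⁴.
Q = 0.965 × 5.67×10⁻⁸ × 9.70×10^-3 × 4.95×10^9 = 2.63 W.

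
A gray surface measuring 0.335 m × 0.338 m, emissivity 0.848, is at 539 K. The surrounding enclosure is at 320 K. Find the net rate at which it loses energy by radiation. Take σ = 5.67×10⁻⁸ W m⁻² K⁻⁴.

Q ≈ 402 W

A = 0.335 × 0.338 = 0.113 m².
Q = εσA(T⁴ − T_s⁴). T⁴ − T_s⁴ = (539)⁴ − (320)⁴ = 8.44×10^10 − 1.05×10^10 = 7.39×10^10 K⁴.
Q = 0.848 × 5.67×10⁻⁸ × 0.113 × 7.39×10^10 = 402 W.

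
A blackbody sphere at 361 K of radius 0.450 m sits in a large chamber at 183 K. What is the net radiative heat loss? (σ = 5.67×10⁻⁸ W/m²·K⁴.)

A = 4πr² = 4π × (0.450)² = 2.54 m².
Q = σA(T⁴ − T_s⁴). T⁴ − T_s⁴ = (361)⁴ − (183)⁴ = 1.70×10^10 − 1.12×10^9 = 1.59×10^10 K⁴.
Q = 5.67×10⁻⁸ × 2.54 × 1.59×10^10 = 2290 W.

Q ≈ 2290 W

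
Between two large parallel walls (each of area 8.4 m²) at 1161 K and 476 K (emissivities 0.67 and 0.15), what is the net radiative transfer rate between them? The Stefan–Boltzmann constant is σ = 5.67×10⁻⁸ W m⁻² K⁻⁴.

For two large parallel gray plates, q = σ(T₁⁴ − T₂⁴) / (1/ε₁ + 1/ε₂ − 1).
1/ε₁ + 1/ε₂ − 1 = 1/0.67 + 1/0.15 − 1 = 7.159.
T₁⁴ − T₂⁴ = 1.82×10^12 − 5.13×10^10 = 1.77×10^12 K⁴.
q = 5.67×10⁻⁸ × 1.77×10^12 / 7.159 = 14000 W/m².
Q = q·A = 14000 × 8.4 = 1.17×10^5 W.

Q ≈ 1.17×10^5 W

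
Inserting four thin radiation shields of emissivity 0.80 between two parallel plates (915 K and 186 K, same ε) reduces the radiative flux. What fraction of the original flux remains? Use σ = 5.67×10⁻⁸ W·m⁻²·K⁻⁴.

With N identical shields there are N+1 = 5 gaps in series, each with the same radiative resistance, so the flux falls to 1/(N+1) of its unshielded value.

ratio ≈ 0.200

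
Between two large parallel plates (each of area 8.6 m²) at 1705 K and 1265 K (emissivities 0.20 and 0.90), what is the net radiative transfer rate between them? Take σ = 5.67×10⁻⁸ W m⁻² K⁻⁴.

For two large parallel gray plates, q = σ(T₁⁴ − T₂⁴) / (1/ε₁ + 1/ε₂ − 1).
1/ε₁ + 1/ε₂ − 1 = 1/0.20 + 1/0.90 − 1 = 5.111.
T₁⁴ − T₂⁴ = 8.45×10^12 − 2.56×10^12 = 5.89×10^12 K⁴.
q = 5.67×10⁻⁸ × 5.89×10^12 / 5.111 = 65300 W/m².
Q = q·A = 65300 × 8.6 = 5.62×10^5 W.

Q ≈ 5.62×10^5 W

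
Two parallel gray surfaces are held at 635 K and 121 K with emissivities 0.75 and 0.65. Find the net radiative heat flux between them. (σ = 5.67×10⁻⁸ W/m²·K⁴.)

For two large parallel gray plates, q = σ(T₁⁴ − T₂⁴) / (1/ε₁ + 1/ε₂ − 1).
1/ε₁ + 1/ε₂ − 1 = 1/0.75 + 1/0.65 − 1 = 1.872.
T₁⁴ − T₂⁴ = 1.63×10^11 − 2.14×10^8 = 1.62×10^11 K⁴.
q = 5.67×10⁻⁸ × 1.62×10^11 / 1.872 = 4920 W/m².

q ≈ 4920 W/m²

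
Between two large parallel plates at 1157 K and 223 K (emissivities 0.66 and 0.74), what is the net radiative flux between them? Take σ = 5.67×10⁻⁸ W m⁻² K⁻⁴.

q ≈ 54400 W/m²

For two large parallel gray plates, q = σ(T₁⁴ − T₂⁴) / (1/ε₁ + 1/ε₂ − 1).
1/ε₁ + 1/ε₂ − 1 = 1/0.66 + 1/0.74 − 1 = 1.867.
T₁⁴ − T₂⁴ = 1.79×10^12 − 2.47×10^9 = 1.79×10^12 K⁴.
q = 5.67×10⁻⁸ × 1.79×10^12 / 1.867 = 54400 W/m².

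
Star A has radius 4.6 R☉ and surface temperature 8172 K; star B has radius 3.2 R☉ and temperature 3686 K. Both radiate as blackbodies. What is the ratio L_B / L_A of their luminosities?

L_B/L_A ≈ 0.0200

L = 4πR²σT⁴ ∝ R²T⁴, so L_B/L_A = (3.2/4.6)² × (3686/8172)⁴ = 0.484 × 0.0414 = 0.0200.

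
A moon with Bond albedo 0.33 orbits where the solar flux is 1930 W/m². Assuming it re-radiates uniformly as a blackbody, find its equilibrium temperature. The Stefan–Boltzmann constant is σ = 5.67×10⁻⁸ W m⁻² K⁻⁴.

Power absorbed = (1−a)S·πR²; power emitted = 4πR²σT⁴. Equating and cancelling πR²:
T = ((1−a)S / 4σ)^(1/4) = (1290 / (4 × 5.67×10⁻⁸))^(1/4) = (5.70×10^9)^(1/4).
T = 275 K.

T ≈ 275 K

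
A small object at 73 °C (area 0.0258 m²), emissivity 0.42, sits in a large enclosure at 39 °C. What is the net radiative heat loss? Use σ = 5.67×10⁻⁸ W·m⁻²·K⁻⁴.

Convert: 73 °C = 346 K; 39 °C = 312 K.
Q = εσA(T⁴ − T_s⁴). T⁴ − T_s⁴ = (346)⁴ − (312)⁴ = 1.43×10^10 − 9.48×10^9 = 4.86×10^9 K⁴.
Q = 0.42 × 5.67×10⁻⁸ × 0.0258 × 4.86×10^9 = 2.98 W.

Q ≈ 2.98 W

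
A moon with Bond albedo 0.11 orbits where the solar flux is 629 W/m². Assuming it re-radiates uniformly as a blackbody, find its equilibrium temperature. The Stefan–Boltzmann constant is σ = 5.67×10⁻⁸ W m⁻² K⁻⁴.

T ≈ 223 K

Power absorbed = (1−a)S·πR²; power emitted = 4πR²σT⁴. Equating and cancelling πR²:
T = ((1−a)S / 4σ)^(1/4) = (560 / (4 × 5.67×10⁻⁸))^(1/4) = (2.47×10^9)^(1/4).
T = 223 K.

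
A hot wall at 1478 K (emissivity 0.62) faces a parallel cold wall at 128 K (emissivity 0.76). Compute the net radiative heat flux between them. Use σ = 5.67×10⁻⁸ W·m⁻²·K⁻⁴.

q ≈ 1.40×10^5 W/m²

For two large parallel gray plates, q = σ(T₁⁴ − T₂⁴) / (1/ε₁ + 1/ε₂ − 1).
1/ε₁ + 1/ε₂ − 1 = 1/0.62 + 1/0.76 − 1 = 1.929.
T₁⁴ − T₂⁴ = 4.77×10^12 − 2.68×10^8 = 4.77×10^12 K⁴.
q = 5.67×10⁻⁸ × 4.77×10^12 / 1.929 = 1.40×10^5 W/m².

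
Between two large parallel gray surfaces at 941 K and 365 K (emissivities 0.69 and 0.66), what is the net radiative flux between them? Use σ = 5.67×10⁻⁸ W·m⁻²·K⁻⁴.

For two large parallel gray plates, q = σ(T₁⁴ − T₂⁴) / (1/ε₁ + 1/ε₂ − 1).
1/ε₁ + 1/ε₂ − 1 = 1/0.69 + 1/0.66 − 1 = 1.964.
T₁⁴ − T₂⁴ = 7.84×10^11 − 1.77×10^10 = 7.66×10^11 K⁴.
q = 5.67×10⁻⁸ × 7.66×10^11 / 1.964 = 22100 W/m².

q ≈ 22100 W/m²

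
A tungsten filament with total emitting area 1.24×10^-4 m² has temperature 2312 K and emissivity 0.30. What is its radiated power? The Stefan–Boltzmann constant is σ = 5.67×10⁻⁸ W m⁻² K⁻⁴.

P ≈ 60.3 W

P = εσAT⁴ = 0.30 × 5.67×10⁻⁸ × 1.24×10^-4 × (2312)⁴ = 0.30 × 5.67×10⁻⁸ × 1.24×10^-4 × 2.86×10^13.
P = 60.3 W.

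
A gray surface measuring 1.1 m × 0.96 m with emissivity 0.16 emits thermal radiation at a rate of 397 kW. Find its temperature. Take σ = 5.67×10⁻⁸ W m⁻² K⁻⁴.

A = 1.1 × 0.96 = 1.06 m².
From P = εσAT⁴, T = (P / εσA)^(1/4) = (3.97×10^5 / (0.16 × 5.67×10⁻⁸ × 1.06))^(1/4).
T = (4.14×10^13)^(1/4) = 2540 K.

T ≈ 2540 K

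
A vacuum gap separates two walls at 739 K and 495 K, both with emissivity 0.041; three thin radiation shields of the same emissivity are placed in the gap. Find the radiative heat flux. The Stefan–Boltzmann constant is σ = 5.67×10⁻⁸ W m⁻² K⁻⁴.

q ≈ 70.7 W/m²

Each of the 4 gaps contributes resistance (2/ε − 1) = 2/0.041 − 1 = 47.78; total = 191.1.
q = σ(T₁⁴ − T₂⁴) / 191.1 = 5.67×10⁻⁸ × 2.38×10^11 / 191.1 = 70.7 W/m².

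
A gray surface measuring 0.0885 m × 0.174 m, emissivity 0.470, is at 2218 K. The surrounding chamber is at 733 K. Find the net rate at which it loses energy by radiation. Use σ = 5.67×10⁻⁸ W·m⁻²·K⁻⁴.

A = 0.0885 × 0.174 = 0.0154 m².
Q = εσA(T⁴ − T_s⁴). T⁴ − T_s⁴ = (2218)⁴ − (733)⁴ = 2.42×10^13 − 2.89×10^11 = 2.39×10^13 K⁴.
Q = 0.470 × 5.67×10⁻⁸ × 0.0154 × 2.39×10^13 = 9810 W.

Q ≈ 9810 W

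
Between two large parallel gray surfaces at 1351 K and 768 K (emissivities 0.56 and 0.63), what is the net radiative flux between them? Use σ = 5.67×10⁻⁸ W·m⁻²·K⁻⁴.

For two large parallel gray plates, q = σ(T₁⁴ − T₂⁴) / (1/ε₁ + 1/ε₂ − 1).
1/ε₁ + 1/ε₂ − 1 = 1/0.56 + 1/0.63 − 1 = 2.373.
T₁⁴ − T₂⁴ = 3.33×10^12 − 3.48×10^11 = 2.98×10^12 K⁴.
q = 5.67×10⁻⁸ × 2.98×10^12 / 2.373 = 71300 W/m².

q ≈ 71300 W/m²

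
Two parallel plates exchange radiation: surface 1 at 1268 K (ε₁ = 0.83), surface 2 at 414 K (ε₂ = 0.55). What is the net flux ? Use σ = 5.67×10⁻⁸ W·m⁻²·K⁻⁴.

For two large parallel gray plates, q = σ(T₁⁴ − T₂⁴) / (1/ε₁ + 1/ε₂ − 1).
1/ε₁ + 1/ε₂ − 1 = 1/0.83 + 1/0.55 − 1 = 2.023.
T₁⁴ − T₂⁴ = 2.59×10^12 − 2.94×10^10 = 2.56×10^12 K⁴.
q = 5.67×10⁻⁸ × 2.56×10^12 / 2.023 = 71600 W/m².

q ≈ 71600 W/m²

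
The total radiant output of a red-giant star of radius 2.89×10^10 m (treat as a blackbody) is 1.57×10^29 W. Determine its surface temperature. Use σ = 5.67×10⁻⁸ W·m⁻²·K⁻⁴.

T ≈ 4030 K

A = 4πr² = 4π × (2.89×10^10)² = 1.05×10^22 m².
From P = σAT⁴, T = (P / σA)^(1/4) = (1.57×10^29 / (5.67×10⁻⁸ × 1.05×10^22))^(1/4).
T = (2.64×10^14)^(1/4) = 4030 K.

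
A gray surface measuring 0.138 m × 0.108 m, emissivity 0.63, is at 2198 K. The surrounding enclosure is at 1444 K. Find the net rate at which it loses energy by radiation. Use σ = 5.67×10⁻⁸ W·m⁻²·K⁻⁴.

Q ≈ 10100 W

A = 0.138 × 0.108 = 0.0149 m².
Q = εσA(T⁴ − T_s⁴). T⁴ − T_s⁴ = (2198)⁴ − (1444)⁴ = 2.33×10^13 − 4.35×10^12 = 1.90×10^13 K⁴.
Q = 0.63 × 5.67×10⁻⁸ × 0.0149 × 1.90×10^13 = 10100 W.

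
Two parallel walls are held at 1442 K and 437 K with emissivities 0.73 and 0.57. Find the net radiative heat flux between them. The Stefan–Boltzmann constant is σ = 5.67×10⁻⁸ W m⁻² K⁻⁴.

For two large parallel gray plates, q = σ(T₁⁴ − T₂⁴) / (1/ε₁ + 1/ε₂ − 1).
1/ε₁ + 1/ε₂ − 1 = 1/0.73 + 1/0.57 − 1 = 2.124.
T₁⁴ − T₂⁴ = 4.32×10^12 − 3.65×10^10 = 4.29×10^12 K⁴.
q = 5.67×10⁻⁸ × 4.29×10^12 / 2.124 = 1.14×10^5 W/m².

q ≈ 1.14×10^5 W/m²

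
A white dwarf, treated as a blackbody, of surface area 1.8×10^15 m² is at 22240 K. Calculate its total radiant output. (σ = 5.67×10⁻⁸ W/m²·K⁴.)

P ≈ 2.50×10^25 W

P = σAT⁴ = 5.67×10⁻⁸ × 1.80×10^15 × (22240)⁴ = 5.67×10⁻⁸ × 1.80×10^15 × 2.45×10^17.
P = 2.50×10^25 W.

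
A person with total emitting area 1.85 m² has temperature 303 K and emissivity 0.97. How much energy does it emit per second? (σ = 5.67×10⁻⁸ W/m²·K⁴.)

P ≈ 858 W

P = εσAT⁴ = 0.97 × 5.67×10⁻⁸ × 1.85 × (303)⁴ = 0.97 × 5.67×10⁻⁸ × 1.85 × 8.43×10^9.
P = 858 W.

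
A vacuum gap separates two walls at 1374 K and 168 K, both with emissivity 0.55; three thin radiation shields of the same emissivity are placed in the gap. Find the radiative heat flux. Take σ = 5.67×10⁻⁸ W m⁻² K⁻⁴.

Each of the 4 gaps contributes resistance (2/ε − 1) = 2/0.55 − 1 = 2.636; total = 10.55.
q = σ(T₁⁴ − T₂⁴) / 10.55 = 5.67×10⁻⁸ × 3.56×10^12 / 10.55 = 19200 W/m².

q ≈ 19200 W/m²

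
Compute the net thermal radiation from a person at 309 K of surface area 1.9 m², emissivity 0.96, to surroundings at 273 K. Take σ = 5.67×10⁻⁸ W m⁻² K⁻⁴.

Q ≈ 368 W

Q = εσA(T⁴ − T_s⁴). T⁴ − T_s⁴ = (309)⁴ − (273)⁴ = 9.12×10^9 − 5.55×10^9 = 3.56×10^9 K⁴.
Q = 0.96 × 5.67×10⁻⁸ × 1.90 × 3.56×10^9 = 368 W.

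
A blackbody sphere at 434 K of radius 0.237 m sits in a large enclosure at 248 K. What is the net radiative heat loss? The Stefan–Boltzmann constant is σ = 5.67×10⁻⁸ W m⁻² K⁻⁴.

A = 4πr² = 4π × (0.237)² = 0.706 m².
Q = σA(T⁴ − T_s⁴). T⁴ − T_s⁴ = (434)⁴ − (248)⁴ = 3.55×10^10 − 3.78×10^9 = 3.17×10^10 K⁴.
Q = 5.67×10⁻⁸ × 0.706 × 3.17×10^10 = 1270 W.

Q ≈ 1270 W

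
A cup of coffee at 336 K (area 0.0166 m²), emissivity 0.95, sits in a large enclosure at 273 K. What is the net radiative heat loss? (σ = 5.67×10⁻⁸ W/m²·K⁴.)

Q = εσA(T⁴ − T_s⁴). T⁴ − T_s⁴ = (336)⁴ − (273)⁴ = 1.27×10^10 − 5.55×10^9 = 7.19×10^9 K⁴.
Q = 0.95 × 5.67×10⁻⁸ × 0.0166 × 7.19×10^9 = 6.43 W.

Q ≈ 6.43 W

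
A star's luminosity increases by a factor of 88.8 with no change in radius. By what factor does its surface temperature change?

factor ≈ 3.07

P ∝ T⁴ ⇒ T ∝ P^(1/4), so T scales by (88.8)^(1/4) = 3.07.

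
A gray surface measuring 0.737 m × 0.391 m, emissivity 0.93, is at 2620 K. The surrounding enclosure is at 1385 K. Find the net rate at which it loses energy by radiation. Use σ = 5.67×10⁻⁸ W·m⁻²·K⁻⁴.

A = 0.737 × 0.391 = 0.288 m².
Q = εσA(T⁴ − T_s⁴). T⁴ − T_s⁴ = (2620)⁴ − (1385)⁴ = 4.71×10^13 − 3.68×10^12 = 4.34×10^13 K⁴.
Q = 0.93 × 5.67×10⁻⁸ × 0.288 × 4.34×10^13 = 6.60×10^5 W.

Q ≈ 6.60×10^5 W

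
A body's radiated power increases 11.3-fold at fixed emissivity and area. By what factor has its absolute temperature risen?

P ∝ T⁴ ⇒ T ∝ P^(1/4), so T scales by (11.3)^(1/4) = 1.83.

factor ≈ 1.83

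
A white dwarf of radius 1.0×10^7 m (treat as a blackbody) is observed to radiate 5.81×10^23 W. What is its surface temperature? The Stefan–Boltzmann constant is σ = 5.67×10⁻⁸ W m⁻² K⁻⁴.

T ≈ 9500 K

A = 4πr² = 4π × (1.0×10^7)² = 1.26×10^15 m².
From P = σAT⁴, T = (P / σA)^(1/4) = (5.81×10^23 / (5.67×10⁻⁸ × 1.26×10^15))^(1/4).
T = (8.15×10^15)^(1/4) = 9500 K.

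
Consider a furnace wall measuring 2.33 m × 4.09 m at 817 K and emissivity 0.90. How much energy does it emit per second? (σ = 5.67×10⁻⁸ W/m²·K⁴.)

A = 2.33 × 4.09 = 9.53 m².
Stefan–Boltzmann: P = εσAT⁴ = 0.90 × 5.67×10⁻⁸ × 9.53 × (817)⁴ = 0.90 × 5.67×10⁻⁸ × 9.53 × 4.46×10^11.
P = 2.17×10^5 W.

P ≈ 2.17×10^5 W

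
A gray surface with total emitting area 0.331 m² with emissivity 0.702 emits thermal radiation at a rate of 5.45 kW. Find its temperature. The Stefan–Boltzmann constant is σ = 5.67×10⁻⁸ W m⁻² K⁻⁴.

T ≈ 802 K

From P = εσAT⁴, T = (P / εσA)^(1/4) = (5450 / (0.702 × 5.67×10⁻⁸ × 0.331))^(1/4).
T = (4.14×10^11)^(1/4) = 802 K.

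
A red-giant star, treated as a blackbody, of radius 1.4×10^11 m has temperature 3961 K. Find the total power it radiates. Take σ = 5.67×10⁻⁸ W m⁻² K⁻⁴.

A = 4πr² = 4π × (1.4×10^11)² = 2.46×10^23 m².
P = σAT⁴ = 5.67×10⁻⁸ × 2.46×10^23 × (3961)⁴ = 5.67×10⁻⁸ × 2.46×10^23 × 2.46×10^14.
P = 3.44×10^30 W.

P ≈ 3.44×10^30 W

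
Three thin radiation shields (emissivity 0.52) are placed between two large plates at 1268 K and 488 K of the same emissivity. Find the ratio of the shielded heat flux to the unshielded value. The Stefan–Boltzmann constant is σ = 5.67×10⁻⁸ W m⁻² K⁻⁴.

ratio ≈ 0.250

With N identical shields there are N+1 = 4 gaps in series, each with the same radiative resistance, so the flux falls to 1/(N+1) of its unshielded value.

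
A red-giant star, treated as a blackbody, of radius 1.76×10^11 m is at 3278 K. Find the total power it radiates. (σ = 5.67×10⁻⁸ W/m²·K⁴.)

P ≈ 2.55×10^30 W

A = 4πr² = 4π × (1.76×10^11)² = 3.89×10^23 m².
P = σAT⁴ = 5.67×10⁻⁸ × 3.89×10^23 × (3278)⁴ = 5.67×10⁻⁸ × 3.89×10^23 × 1.15×10^14.
P = 2.55×10^30 W.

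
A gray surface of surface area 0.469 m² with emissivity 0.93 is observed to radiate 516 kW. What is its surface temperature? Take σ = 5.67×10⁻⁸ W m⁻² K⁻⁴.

T ≈ 2140 K

From P = εσAT⁴, T = (P / εσA)^(1/4) = (5.16×10^5 / (0.93 × 5.67×10⁻⁸ × 0.469))^(1/4).
T = (2.09×10^13)^(1/4) = 2140 K.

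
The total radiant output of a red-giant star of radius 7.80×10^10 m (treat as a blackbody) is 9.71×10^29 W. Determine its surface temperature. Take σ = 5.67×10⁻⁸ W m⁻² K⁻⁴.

T ≈ 3870 K

A = 4πr² = 4π × (7.80×10^10)² = 7.65×10^22 m².
From P = σAT⁴, T = (P / σA)^(1/4) = (9.71×10^29 / (5.67×10⁻⁸ × 7.65×10^22))^(1/4).
T = (2.24×10^14)^(1/4) = 3870 K.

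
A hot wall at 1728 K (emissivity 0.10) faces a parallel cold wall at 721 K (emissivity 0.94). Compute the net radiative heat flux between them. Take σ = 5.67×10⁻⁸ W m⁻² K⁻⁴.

q ≈ 48700 W/m²

For two large parallel gray plates, q = σ(T₁⁴ − T₂⁴) / (1/ε₁ + 1/ε₂ − 1).
1/ε₁ + 1/ε₂ − 1 = 1/0.10 + 1/0.94 − 1 = 10.06.
T₁⁴ − T₂⁴ = 8.92×10^12 − 2.70×10^11 = 8.65×10^12 K⁴.
q = 5.67×10⁻⁸ × 8.65×10^12 / 10.06 = 48700 W/m².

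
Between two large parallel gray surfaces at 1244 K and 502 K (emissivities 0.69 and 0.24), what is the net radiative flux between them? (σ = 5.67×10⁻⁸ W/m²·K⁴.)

q ≈ 28600 W/m²

For two large parallel gray plates, q = σ(T₁⁴ − T₂⁴) / (1/ε₁ + 1/ε₂ − 1).
1/ε₁ + 1/ε₂ − 1 = 1/0.69 + 1/0.24 − 1 = 4.616.
T₁⁴ − T₂⁴ = 2.39×10^12 − 6.35×10^10 = 2.33×10^12 K⁴.
q = 5.67×10⁻⁸ × 2.33×10^12 / 4.616 = 28600 W/m².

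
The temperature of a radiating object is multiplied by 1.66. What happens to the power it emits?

factor ≈ 7.59

P ∝ T⁴, so the power scales as (1.66)⁴ = 7.59.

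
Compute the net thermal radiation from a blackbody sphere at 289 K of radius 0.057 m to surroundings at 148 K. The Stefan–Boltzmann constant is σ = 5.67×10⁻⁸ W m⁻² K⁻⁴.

Q ≈ 15.0 W

A = 4πr² = 4π × (0.057)² = 0.0408 m².
Q = σA(T⁴ − T_s⁴). T⁴ − T_s⁴ = (289)⁴ − (148)⁴ = 6.98×10^9 − 4.80×10^8 = 6.50×10^9 K⁴.
Q = 5.67×10⁻⁸ × 0.0408 × 6.50×10^9 = 15.0 W.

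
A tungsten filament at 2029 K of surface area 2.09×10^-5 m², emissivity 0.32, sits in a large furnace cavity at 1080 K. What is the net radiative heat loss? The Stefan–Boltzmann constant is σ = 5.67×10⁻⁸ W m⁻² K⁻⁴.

Q = εσA(T⁴ − T_s⁴). T⁴ − T_s⁴ = (2029)⁴ − (1080)⁴ = 1.69×10^13 − 1.36×10^12 = 1.56×10^13 K⁴.
Q = 0.32 × 5.67×10⁻⁸ × 2.09×10^-5 × 1.56×10^13 = 5.91 W.

Q ≈ 5.91 W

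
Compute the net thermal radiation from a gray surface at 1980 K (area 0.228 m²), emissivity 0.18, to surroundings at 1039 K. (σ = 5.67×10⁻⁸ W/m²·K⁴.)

Q = εσA(T⁴ − T_s⁴). T⁴ − T_s⁴ = (1980)⁴ − (1039)⁴ = 1.54×10^13 − 1.17×10^12 = 1.42×10^13 K⁴.
Q = 0.18 × 5.67×10⁻⁸ × 0.228 × 1.42×10^13 = 33100 W.

Q ≈ 33100 W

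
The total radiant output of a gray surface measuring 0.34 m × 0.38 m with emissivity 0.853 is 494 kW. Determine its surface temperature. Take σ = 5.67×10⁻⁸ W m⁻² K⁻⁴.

A = 0.34 × 0.38 = 0.129 m².
From P = εσAT⁴, T = (P / εσA)^(1/4) = (4.94×10^5 / (0.853 × 5.67×10⁻⁸ × 0.129))^(1/4).
T = (7.91×10^13)^(1/4) = 2980 K.

T ≈ 2980 K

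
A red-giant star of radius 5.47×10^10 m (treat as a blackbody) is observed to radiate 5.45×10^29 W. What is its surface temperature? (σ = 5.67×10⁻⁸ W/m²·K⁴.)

A = 4πr² = 4π × (5.47×10^10)² = 3.76×10^22 m².
From P = σAT⁴, T = (P / σA)^(1/4) = (5.45×10^29 / (5.67×10⁻⁸ × 3.76×10^22))^(1/4).
T = (2.56×10^14)^(1/4) = 4000 K.

T ≈ 4000 K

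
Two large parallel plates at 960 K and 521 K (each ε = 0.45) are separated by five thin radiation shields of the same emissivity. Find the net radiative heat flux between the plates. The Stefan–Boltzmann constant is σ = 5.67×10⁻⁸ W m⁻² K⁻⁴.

q ≈ 2130 W/m²

Each of the 6 gaps contributes resistance (2/ε − 1) = 2/0.45 − 1 = 3.444; total = 20.67.
q = σ(T₁⁴ − T₂⁴) / 20.67 = 5.67×10⁻⁸ × 7.76×10^11 / 20.67 = 2130 W/m².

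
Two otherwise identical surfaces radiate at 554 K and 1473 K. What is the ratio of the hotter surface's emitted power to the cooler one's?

ratio ≈ 50.0

P ∝ T⁴, so the ratio is (1473/554)⁴ = (2.659)⁴ = 50.0.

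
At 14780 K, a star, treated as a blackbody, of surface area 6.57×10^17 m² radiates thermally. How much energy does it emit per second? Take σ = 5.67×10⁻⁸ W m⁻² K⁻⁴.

P ≈ 1.78×10^27 W

P = σAT⁴ = 5.67×10⁻⁸ × 6.57×10^17 × (14780)⁴ = 5.67×10⁻⁸ × 6.57×10^17 × 4.77×10^16.
P = 1.78×10^27 W.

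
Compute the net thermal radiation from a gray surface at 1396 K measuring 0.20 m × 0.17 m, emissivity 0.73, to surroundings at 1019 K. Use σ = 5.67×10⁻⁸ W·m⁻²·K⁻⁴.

Q ≈ 3830 W

A = 0.20 × 0.17 = 0.0340 m².
Q = εσA(T⁴ − T_s⁴). T⁴ − T_s⁴ = (1396)⁴ − (1019)⁴ = 3.80×10^12 − 1.08×10^12 = 2.72×10^12 K⁴.
Q = 0.73 × 5.67×10⁻⁸ × 0.0340 × 2.72×10^12 = 3830 W.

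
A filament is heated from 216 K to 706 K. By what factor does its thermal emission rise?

P ∝ T⁴, so the ratio is (706/216)⁴ = (3.269)⁴ = 114.

ratio ≈ 114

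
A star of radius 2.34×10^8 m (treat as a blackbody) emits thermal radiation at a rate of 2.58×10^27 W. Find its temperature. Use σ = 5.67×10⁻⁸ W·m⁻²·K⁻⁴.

T ≈ 16000 K

A = 4πr² = 4π × (2.34×10^8)² = 6.88×10^17 m².
From P = σAT⁴, T = (P / σA)^(1/4) = (2.58×10^27 / (5.67×10⁻⁸ × 6.88×10^17))^(1/4).
T = (6.61×10^16)^(1/4) = 16000 K.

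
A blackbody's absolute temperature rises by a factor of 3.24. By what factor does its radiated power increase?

factor ≈ 110

P ∝ T⁴, so the power scales as (3.24)⁴ = 110.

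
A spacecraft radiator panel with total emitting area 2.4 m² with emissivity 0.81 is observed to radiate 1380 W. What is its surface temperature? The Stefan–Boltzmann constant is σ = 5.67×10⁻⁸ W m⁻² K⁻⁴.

From P = εσAT⁴, T = (P / εσA)^(1/4) = (1380 / (0.81 × 5.67×10⁻⁸ × 2.40))^(1/4).
T = (1.25×10^10)^(1/4) = 335 K.

T ≈ 335 K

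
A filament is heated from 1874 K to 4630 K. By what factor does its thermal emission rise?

P ∝ T⁴, so the ratio is (4630/1874)⁴ = (2.471)⁴ = 37.3.

ratio ≈ 37.3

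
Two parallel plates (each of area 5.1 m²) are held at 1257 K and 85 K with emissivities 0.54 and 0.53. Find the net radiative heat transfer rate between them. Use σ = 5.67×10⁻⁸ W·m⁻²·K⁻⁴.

Q ≈ 2.64×10^5 W

For two large parallel gray plates, q = σ(T₁⁴ − T₂⁴) / (1/ε₁ + 1/ε₂ − 1).
1/ε₁ + 1/ε₂ − 1 = 1/0.54 + 1/0.53 − 1 = 2.739.
T₁⁴ − T₂⁴ = 2.50×10^12 − 5.22×10^7 = 2.50×10^12 K⁴.
q = 5.67×10⁻⁸ × 2.50×10^12 / 2.739 = 51700 W/m².
Q = q·A = 51700 × 5.1 = 2.64×10^5 W.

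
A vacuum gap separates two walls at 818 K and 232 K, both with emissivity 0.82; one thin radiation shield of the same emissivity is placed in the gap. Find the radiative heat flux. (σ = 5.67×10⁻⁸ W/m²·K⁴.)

q ≈ 8760 W/m²

Each of the 2 gaps contributes resistance (2/ε − 1) = 2/0.82 − 1 = 1.439; total = 2.878.
q = σ(T₁⁴ − T₂⁴) / 2.878 = 5.67×10⁻⁸ × 4.45×10^11 / 2.878 = 8760 W/m².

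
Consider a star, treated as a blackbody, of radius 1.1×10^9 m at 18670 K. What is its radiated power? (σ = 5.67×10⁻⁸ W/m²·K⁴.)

P ≈ 1.05×10^29 W

A = 4πr² = 4π × (1.1×10^9)² = 1.52×10^19 m².
P = σAT⁴ = 5.67×10⁻⁸ × 1.52×10^19 × (18670)⁴ = 5.67×10⁻⁸ × 1.52×10^19 × 1.22×10^17.
P = 1.05×10^29 W.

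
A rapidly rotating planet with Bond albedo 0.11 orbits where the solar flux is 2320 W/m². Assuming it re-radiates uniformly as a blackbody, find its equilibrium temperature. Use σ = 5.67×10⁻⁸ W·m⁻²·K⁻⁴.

T ≈ 309 K

Power absorbed = (1−a)S·πR²; power emitted = 4πR²σT⁴. Equating and cancelling πR²:
T = ((1−a)S / 4σ)^(1/4) = (2060 / (4 × 5.67×10⁻⁸))^(1/4) = (9.10×10^9)^(1/4).
T = 309 K.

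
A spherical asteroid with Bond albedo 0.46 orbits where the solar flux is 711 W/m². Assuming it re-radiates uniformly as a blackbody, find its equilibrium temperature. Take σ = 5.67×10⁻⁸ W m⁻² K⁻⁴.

Power absorbed = (1−a)S·πR²; power emitted = 4πR²σT⁴. Equating and cancelling πR²:
T = ((1−a)S / 4σ)^(1/4) = (384 / (4 × 5.67×10⁻⁸))^(1/4) = (1.69×10^9)^(1/4).
T = 203 K.

T ≈ 203 K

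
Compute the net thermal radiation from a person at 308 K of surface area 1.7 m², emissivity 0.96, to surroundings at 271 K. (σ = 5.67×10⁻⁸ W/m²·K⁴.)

Q = εσA(T⁴ − T_s⁴). T⁴ − T_s⁴ = (308)⁴ − (271)⁴ = 9.00×10^9 − 5.39×10^9 = 3.61×10^9 K⁴.
Q = 0.96 × 5.67×10⁻⁸ × 1.70 × 3.61×10^9 = 334 W.

Q ≈ 334 W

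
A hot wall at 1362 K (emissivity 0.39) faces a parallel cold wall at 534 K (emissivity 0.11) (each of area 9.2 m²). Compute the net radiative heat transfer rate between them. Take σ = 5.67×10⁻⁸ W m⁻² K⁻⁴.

For two large parallel gray plates, q = σ(T₁⁴ − T₂⁴) / (1/ε₁ + 1/ε₂ − 1).
1/ε₁ + 1/ε₂ − 1 = 1/0.39 + 1/0.11 − 1 = 10.66.
T₁⁴ − T₂⁴ = 3.44×10^12 − 8.13×10^10 = 3.36×10^12 K⁴.
q = 5.67×10⁻⁸ × 3.36×10^12 / 10.66 = 17900 W/m².
Q = q·A = 17900 × 9.2 = 1.64×10^5 W.

Q ≈ 1.64×10^5 W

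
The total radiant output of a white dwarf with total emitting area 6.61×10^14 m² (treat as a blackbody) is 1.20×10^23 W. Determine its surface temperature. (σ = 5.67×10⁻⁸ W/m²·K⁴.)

T ≈ 7520 K

From P = σAT⁴, T = (P / σA)^(1/4) = (1.20×10^23 / (5.67×10⁻⁸ × 6.61×10^14))^(1/4).
T = (3.20×10^15)^(1/4) = 7520 K.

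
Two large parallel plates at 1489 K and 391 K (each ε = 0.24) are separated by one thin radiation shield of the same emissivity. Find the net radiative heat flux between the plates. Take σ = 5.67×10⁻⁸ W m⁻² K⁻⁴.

Each of the 2 gaps contributes resistance (2/ε − 1) = 2/0.24 − 1 = 7.333; total = 14.67.
q = σ(T₁⁴ − T₂⁴) / 14.67 = 5.67×10⁻⁸ × 4.89×10^12 / 14.67 = 18900 W/m².

q ≈ 18900 W/m²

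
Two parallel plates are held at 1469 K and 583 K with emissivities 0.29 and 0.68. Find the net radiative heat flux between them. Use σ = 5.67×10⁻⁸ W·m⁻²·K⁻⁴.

q ≈ 65700 W/m²

For two large parallel gray plates, q = σ(T₁⁴ − T₂⁴) / (1/ε₁ + 1/ε₂ − 1).
1/ε₁ + 1/ε₂ − 1 = 1/0.29 + 1/0.68 − 1 = 3.919.
T₁⁴ − T₂⁴ = 4.66×10^12 − 1.16×10^11 = 4.54×10^12 K⁴.
q = 5.67×10⁻⁸ × 4.54×10^12 / 3.919 = 65700 W/m².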